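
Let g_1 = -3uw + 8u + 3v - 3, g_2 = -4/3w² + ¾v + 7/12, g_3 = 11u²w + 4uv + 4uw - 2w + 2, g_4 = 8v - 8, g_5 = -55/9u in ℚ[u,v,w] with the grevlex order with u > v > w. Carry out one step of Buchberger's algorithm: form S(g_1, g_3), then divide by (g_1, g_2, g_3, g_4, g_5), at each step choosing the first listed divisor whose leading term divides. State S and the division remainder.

S(g_1, g_3) = -8/3u² - 15/11uv - 4/11uw + u + 2/11w - 2/11; remainder on division = 2/11w - 2/11.

lcm(LM(g_1), LM(g_3)) = u²w.
S = (lcm/LT(g_1))·g_1 − (lcm/LT(g_3))·g_3 = -8/3u² - 15/11uv - 4/11uw + u + 2/11w - 2/11.
Reduce S modulo (g_1, g_2, g_3, g_4, g_5) in that order:
  leading term u²: subtract (24/55u)·g_5 from -8/3u² - 15/11uv - 4/11uw + u + 2/11w - 2/11 → -15/11uv - 4/11uw + u + 2/11w - 2/11
  leading term uv: subtract (-15/88u)·g_4 from -15/11uv - 4/11uw + u + 2/11w - 2/11 → -4/11uw - 4/11u + 2/11w - 2/11
  leading term uw: subtract (4/33)·g_1 from -4/11uw - 4/11u + 2/11w - 2/11 → -4/3u - 4/11v + 2/11w + 2/11
  leading term u: subtract (12/55)·g_5 from -4/3u - 4/11v + 2/11w + 2/11 → -4/11v + 2/11w + 2/11
  leading term v: subtract (-1/22)·g_4 from -4/11v + 2/11w + 2/11 → 2/11w - 2/11
  leading term w: no divisor's leading term divides it; move 2/11w to the remainder.
  leading term 1: no divisor's leading term divides it; move -2/11 to the remainder.
The remainder 2/11w - 2/11 is nonzero, so it would be added as the next basis element.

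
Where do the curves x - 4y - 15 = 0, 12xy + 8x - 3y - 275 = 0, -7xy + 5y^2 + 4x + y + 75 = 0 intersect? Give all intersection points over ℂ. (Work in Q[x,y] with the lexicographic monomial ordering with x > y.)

{(-5, -5)}

Compute a lex Gröbner basis by Buchberger's algorithm.
f_1 = x - 4y - 15, LT = x.
f_2 = 12xy + 8x - 3y - 275, LT = xy.
f_3 = -7xy + 4x + 5y^2 + y + 75, LT = xy.

S(f_1,f_2): lcm = xy. S = -2/3x - 4y^2 - 59/4y + 275/12.
  leading term x: subtract (-2/3)·f_1 from -2/3x - 4y^2 - 59/4y + 275/12 → -4y^2 - 209/12y + 155/12
  leading term y^2: no divisor's leading term divides it; move -4y^2 to the remainder.
  leading term y: no divisor's leading term divides it; move -209/12y to the remainder.
  leading term 1: no divisor's leading term divides it; move 155/12 to the remainder.
  remainder -4y^2 - 209/12y + 155/12 ≠ 0; add h_4 = -4y^2 - 209/12y + 155/12 to the basis.

S(f_1,f_3): lcm = xy. S = 4/7x - 23/7y^2 - 104/7y + 75/7.
  leading term x: subtract (4/7)·f_1 from 4/7x - 23/7y^2 - 104/7y + 75/7 → -23/7y^2 - 88/7y + 135/7
  leading term y^2: subtract (23/28)·h_4 from -23/7y^2 - 88/7y + 135/7 → 583/336y + 2915/336
  leading term y: no divisor's leading term divides it; move 583/336y to the remainder.
  leading term 1: no divisor's leading term divides it; move 2915/336 to the remainder.
  remainder 583/336y + 2915/336 ≠ 0; add h_5 = 583/336y + 2915/336 to the basis.

The other S-polynomials (S(f_2,f_3), S(f_1,h_4), S(f_2,h_4), S(f_3,h_4), S(f_1,h_5), S(f_2,h_5), S(f_3,h_5), S(h_4,h_5)) all reduce to 0 modulo the current basis, so we have a Gröbner basis.
Inter-reduce: drop elements whose leading term is divisible by another's, tail-reduce, and make monic.
Reduced Gröbner basis: {x + 5, y + 5}.

Since the basis is lex-ordered, y + 5 is univariate in y. Its roots are {-5}. Back-substituting each root into the other basis elements fixes the other coordinates.
  y = -5: the earlier basis element becomes x + 5 = 0, giving x = -5 — point (-5, -5).
Each listed point satisfies every original equation (direct substitution).
Zero-dimensionality of the ideal guarantees finitely many solutions over ℂ.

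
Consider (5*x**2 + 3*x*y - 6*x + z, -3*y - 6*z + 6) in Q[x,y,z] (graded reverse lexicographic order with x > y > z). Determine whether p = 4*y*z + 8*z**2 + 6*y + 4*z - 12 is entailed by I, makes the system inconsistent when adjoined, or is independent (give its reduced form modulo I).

First compute the reduced Gröbner basis of I by Buchberger's algorithm.
f_1 = 5*x**2 + 3*x*y - 6*x + z, LT = x**2.
f_2 = -3*y - 6*z + 6, LT = y.

The S-polynomials (S(f_1,f_2)) all reduce to 0 modulo the current basis, so we have a Gröbner basis.
Inter-reduce: drop elements whose leading term is divisible by another's, tail-reduce, and make monic.
Reduced Gröbner basis: {x**2 - 6/5*x*z + 1/5*z, y + 2*z - 2}.
Label its elements g_1 = x**2 - 6/5*x*z + 1/5*z, g_2 = y + 2*z - 2.

Reduce p = 4*y*z + 8*z**2 + 6*y + 4*z - 12 modulo G:
  leading term y*z: subtract (4*z)·g_2 from 4*y*z + 8*z**2 + 6*y + 4*z - 12 → 6*y + 12*z - 12
  leading term y: subtract (6)·g_2 from 6*y + 12*z - 12 → 0
  normal form = 0.
Since the normal form is 0, p ∈ I.

Ideal membership is decidable via reduction modulo a Gröbner basis.

4*y*z + 8*z**2 + 6*y + 4*z - 12 lies in I (it reduces to 0).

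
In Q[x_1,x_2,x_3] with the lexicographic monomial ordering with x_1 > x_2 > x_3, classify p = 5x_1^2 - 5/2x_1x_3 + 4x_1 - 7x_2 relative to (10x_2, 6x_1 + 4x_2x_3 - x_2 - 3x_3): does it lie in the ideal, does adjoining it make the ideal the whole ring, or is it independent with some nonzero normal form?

5x_1^2 - 5/2x_1x_3 + 4x_1 - 7x_2 is independent of I; its normal form modulo I is 2x_3.

First compute the reduced Gröbner basis of I by Buchberger's algorithm.
f_1 = 10x_2, LT = x_2.
f_2 = 6x_1 + 4x_2x_3 - x_2 - 3x_3, LT = x_1.

The S-polynomials (S(f_1,f_2)) all reduce to 0 modulo the current basis, so we have a Gröbner basis.
Inter-reduce: drop elements whose leading term is divisible by another's, tail-reduce, and make monic.
Reduced Gröbner basis: {x_1 - 1/2x_3, x_2}.
Label its elements g_1 = x_1 - 1/2x_3, g_2 = x_2.

Reduce p = 5x_1^2 - 5/2x_1x_3 + 4x_1 - 7x_2 modulo G:
  leading term x_1^2: subtract (5x_1)·g_1 from 5x_1^2 - 5/2x_1x_3 + 4x_1 - 7x_2 → 4x_1 - 7x_2
  leading term x_1: subtract (4)·g_1 from 4x_1 - 7x_2 → -7x_2 + 2x_3
  leading term x_2: subtract (-7)·g_2 from -7x_2 + 2x_3 → 2x_3
  leading term x_3: no divisor's leading term divides it; move 2x_3 to the remainder.
  normal form = 2x_3.
The normal form is nonzero, so p ∉ I. Since p minus its normal form lies in I, I + (p) = I + (r) where r = 2x_3; decide whether this ideal is the whole ring.
Run Buchberger on G together with r (pairs among the g_i already reduce to 0 since G is a Gröbner basis):
g_1 = x_1 - 1/2x_3, LT = x_1.
g_2 = x_2, LT = x_2.
r = 2x_3, LT = x_3.

The S-polynomials (S(g_1,g_2), S(g_1,r), S(g_2,r)) all reduce to 0 modulo the current basis, so we have a Gröbner basis.
Inter-reduce: drop elements whose leading term is divisible by another's, tail-reduce, and make monic.
Reduced Gröbner basis: {x_1, x_2, x_3}.
The reduced Gröbner basis of I + (p) is {x_1, x_2, x_3} ≠ {1}, a proper ideal, so the enlarged system stays consistent: p is independent of I, with normal form 2x_3.

The remainder on division by a Gröbner basis is unique — it is the normal form.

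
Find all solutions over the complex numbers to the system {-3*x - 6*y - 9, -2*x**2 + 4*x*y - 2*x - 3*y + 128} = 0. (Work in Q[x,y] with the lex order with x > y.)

Compute a lex Gröbner basis by Buchberger's algorithm.
f_1 = -3*x - 6*y - 9, LT = x.
f_2 = -2*x**2 + 4*x*y - 2*x - 3*y + 128, LT = x**2.

S(f_1,f_2): lcm = x**2. S = 4*x*y + 2*x - 3/2*y + 64.
  leading term x*y: subtract (-4/3*y)·f_1 from 4*x*y + 2*x - 3/2*y + 64 → 2*x - 8*y**2 - 27/2*y + 64
  leading term x: subtract (-2/3)·f_1 from 2*x - 8*y**2 - 27/2*y + 64 → -8*y**2 - 35/2*y + 58
  leading term y**2: no divisor's leading term divides it; move -8*y**2 to the remainder.
  leading term y: no divisor's leading term divides it; move -35/2*y to the remainder.
  leading term 1: no divisor's leading term divides it; move 58 to the remainder.
  remainder -8*y**2 - 35/2*y + 58 ≠ 0; add h_3 = -8*y**2 - 35/2*y + 58 to the basis.

The other S-polynomials (S(f_1,h_3), S(f_2,h_3)) all reduce to 0 modulo the current basis, so we have a Gröbner basis.
Inter-reduce: drop elements whose leading term is divisible by another's, tail-reduce, and make monic.
Reduced Gröbner basis: {x + 2*y + 3, y**2 + 35/16*y - 29/4}.

The lex basis is triangular: the last element involves only y. Solving y**2 + 35/16*y - 29/4 = 0 gives y ∈ {-4, 29/16}; substituting each value into the earlier elements determines the remaining variables.
  y = -4: the earlier basis element becomes x - 5 = 0, giving x = 5 — point (5, -4).
  y = 29/16: the earlier basis element becomes x + 53/8 = 0, giving x = -53/8 — point (-53/8, 29/16).
Check: every point annihilates each of the original generators.
A lex Gröbner basis triangularizes the system, enabling back-substitution.

{(5, -4), (-53/8, 29/16)}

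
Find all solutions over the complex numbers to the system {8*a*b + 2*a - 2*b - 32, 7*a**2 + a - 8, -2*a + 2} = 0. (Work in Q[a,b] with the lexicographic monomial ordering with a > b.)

Compute a lex Gröbner basis by Buchberger's algorithm.
f_1 = 8*a*b + 2*a - 2*b - 32, LT = a*b.
f_2 = 7*a**2 + a - 8, LT = a**2.
f_3 = -2*a + 2, LT = a.

S(f_1,f_2): lcm = a**2*b. S = 1/4*a**2 - 11/28*a*b - 4*a + 8/7*b.
  leading term a**2: subtract (1/28)·f_2 from 1/4*a**2 - 11/28*a*b - 4*a + 8/7*b → -11/28*a*b - 113/28*a + 8/7*b + 2/7
  leading term a*b: subtract (-11/224)·f_1 from -11/28*a*b - 113/28*a + 8/7*b + 2/7 → -63/16*a + 117/112*b - 9/7
  leading term a: subtract (63/32)·f_3 from -63/16*a + 117/112*b - 9/7 → 117/112*b - 585/112
  leading term b: no divisor's leading term divides it; move 117/112*b to the remainder.
  leading term 1: no divisor's leading term divides it; move -585/112 to the remainder.
  remainder 117/112*b - 585/112 ≠ 0; add h_4 = 117/112*b - 585/112 to the basis.

The other S-polynomials (S(f_1,f_3), S(f_2,f_3), S(f_1,h_4), S(f_2,h_4), S(f_3,h_4)) all reduce to 0 modulo the current basis, so we have a Gröbner basis.
Inter-reduce: drop elements whose leading term is divisible by another's, tail-reduce, and make monic.
Reduced Gröbner basis: {a - 1, b - 5}.

Elimination: the polynomial b - 5 lies in the elimination ideal for b, so b ∈ {5}. For each such b, the remaining basis elements (now univariate) give the rest of the solution.
  b = 5: the earlier basis element becomes a - 1 = 0, giving a = 1 — point (1, 5).
Check: every point annihilates each of the original generators.

{(1, 5)}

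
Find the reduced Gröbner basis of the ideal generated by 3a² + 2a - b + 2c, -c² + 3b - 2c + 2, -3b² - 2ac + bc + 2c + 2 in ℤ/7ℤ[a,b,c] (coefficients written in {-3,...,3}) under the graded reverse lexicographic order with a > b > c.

f_1 = 3a² + 2a - b + 2c, LT = a².
f_2 = -c² + 3b - 2c + 2, LT = c².
f_3 = -3b² - 2ac + bc + 2c + 2, LT = b².

The S-polynomials (S(f_1,f_2), S(f_1,f_3), S(f_2,f_3)) all reduce to 0 modulo the current basis, so we have a Gröbner basis.

G = {a² + 3a + 2b + 3c, b² + 3ac + 2bc - 3c - 3, c² - 3b + 2c - 2}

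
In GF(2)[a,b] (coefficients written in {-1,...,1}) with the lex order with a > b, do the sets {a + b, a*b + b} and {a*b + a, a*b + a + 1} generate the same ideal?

For a fixed monomial order, each ideal has a unique reduced Gröbner basis; comparing bases decides equality.
Buchberger on the first generating set:
f_1 = a + b, LT = a.
f_2 = a*b + b, LT = a*b.

S(f_1,f_2): lcm = a*b. S = b**2 + b.
  reduce S modulo (f_1, f_2):
  remainder b**2 + b ≠ 0; add g_3 = b**2 + b to the basis.

The other S-polynomials (S(f_1,g_3), S(f_2,g_3)) all reduce to 0 modulo the current basis, so we have a Gröbner basis.
Inter-reduce: drop elements whose leading term is divisible by another's, tail-reduce, and make monic.
Reduced Gröbner basis: {a + b, b**2 + b}.

Buchberger on the second generating set:
h_1 = a*b + a, LT = a*b.
h_2 = a*b + a + 1, LT = a*b.

S(h_1,h_2): lcm = a*b. S = 1.
  reduce S modulo (h_1, h_2):
  remainder 1 ≠ 0; add k_3 = 1 to the basis.

The other S-polynomials (S(h_1,k_3), S(h_2,k_3)) all reduce to 0 modulo the current basis, so we have a Gröbner basis.
Inter-reduce: drop elements whose leading term is divisible by another's, tail-reduce, and make monic.
Reduced Gröbner basis: {1}.

Since the reduced bases disagree, the two ideals are not the same.

No, the ideals differ.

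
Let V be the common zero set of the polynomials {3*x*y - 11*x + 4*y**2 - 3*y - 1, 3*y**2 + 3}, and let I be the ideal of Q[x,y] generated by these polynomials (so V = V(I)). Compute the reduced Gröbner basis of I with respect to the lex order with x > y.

G = {x + 24/65*y + 23/65, y**2 + 1}

This is the nonlinear analogue of row-reducing a linear system.

f_1 = 3*x*y - 11*x + 4*y**2 - 3*y - 1, LT = x*y.
f_2 = 3*y**2 + 3, LT = y**2.

S(f_1,f_2): lcm = x*y**2. S = -11/3*x*y - x + 4/3*y**3 - y**2 - 1/3*y.
  leading term x*y: subtract (-11/9)·f_1 from -11/3*x*y - x + 4/3*y**3 - y**2 - 1/3*y → -130/9*x + 4/3*y**3 + 35/9*y**2 - 4*y - 11/9
  leading term x: no divisor's leading term divides it; move -130/9*x to the remainder.
  leading term y**3: subtract (4/9*y)·f_2 from 4/3*y**3 + 35/9*y**2 - 4*y - 11/9 → 35/9*y**2 - 16/3*y - 11/9
  leading term y**2: subtract (35/27)·f_2 from 35/9*y**2 - 16/3*y - 11/9 → -16/3*y - 46/9
  leading term y: no divisor's leading term divides it; move -16/3*y to the remainder.
  leading term 1: no divisor's leading term divides it; move -46/9 to the remainder.
  remainder -130/9*x - 16/3*y - 46/9 ≠ 0; add g_3 = -130/9*x - 16/3*y - 46/9 to the basis.

The other S-polynomials (S(f_1,g_3), S(f_2,g_3)) all reduce to 0 modulo the current basis, so we have a Gröbner basis.
Inter-reduce: drop elements whose leading term is divisible by another's, tail-reduce, and make monic.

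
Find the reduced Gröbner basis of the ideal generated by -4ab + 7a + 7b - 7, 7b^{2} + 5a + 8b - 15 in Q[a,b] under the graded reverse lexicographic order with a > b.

f_1 = -4ab + 7a + 7b - 7, LT = ab.
f_2 = 7b^{2} + 5a + 8b - 15, LT = b^{2}.

S(f_1,f_2): lcm = ab^{2}. S = -\tfrac{5}{7}a^{2} - \tfrac{81}{28}ab - \tfrac{7}{4}b^{2} + \tfrac{15}{7}a + \tfrac{7}{4}b.
  reduce S modulo (f_1, f_2):
  remainder -\tfrac{5}{7}a^{2} - \tfrac{187}{112}a - \tfrac{21}{16}b + \tfrac{21}{16} ≠ 0; add g_3 = -\tfrac{5}{7}a^{2} - \tfrac{187}{112}a - \tfrac{21}{16}b + \tfrac{21}{16} to the basis.

The other S-polynomials (S(f_1,g_3), S(f_2,g_3)) all reduce to 0 modulo the current basis, so we have a Gröbner basis.

G = {a^{2} + \tfrac{187}{80}a + \tfrac{147}{80}b - \tfrac{147}{80}, ab - \tfrac{7}{4}a - \tfrac{7}{4}b + \tfrac{7}{4}, b^{2} + \tfrac{5}{7}a + \tfrac{8}{7}b - \tfrac{15}{7}}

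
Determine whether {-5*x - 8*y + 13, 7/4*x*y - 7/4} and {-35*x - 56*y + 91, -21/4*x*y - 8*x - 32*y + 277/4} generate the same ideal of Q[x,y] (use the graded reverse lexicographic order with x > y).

For a fixed monomial order, each ideal has a unique reduced Gröbner basis; comparing bases decides equality.
Buchberger on the first generating set:
f_1 = -5*x - 8*y + 13, LT = x.
f_2 = 7/4*x*y - 7/4, LT = x*y.

S(f_1,f_2): lcm = x*y. S = 8/5*y**2 - 13/5*y + 1.
  leading term y**2: no divisor's leading term divides it; move 8/5*y**2 to the remainder.
  leading term y: no divisor's leading term divides it; move -13/5*y to the remainder.
  leading term 1: no divisor's leading term divides it; move 1 to the remainder.
  remainder 8/5*y**2 - 13/5*y + 1 ≠ 0; add g_3 = 8/5*y**2 - 13/5*y + 1 to the basis.

The other S-polynomials (S(f_1,g_3), S(f_2,g_3)) all reduce to 0 modulo the current basis, so we have a Gröbner basis.
Inter-reduce: drop elements whose leading term is divisible by another's, tail-reduce, and make monic.
Reduced Gröbner basis: {y**2 - 13/8*y + 5/8, x + 8/5*y - 13/5}.

Buchberger on the second generating set:
h_1 = -35*x - 56*y + 91, LT = x.
h_2 = -21/4*x*y - 8*x - 32*y + 277/4, LT = x*y.

S(h_1,h_2): lcm = x*y. S = 8/5*y**2 - 32/21*x - 913/105*y + 277/21.
  leading term y**2: no divisor's leading term divides it; move 8/5*y**2 to the remainder.
  leading term x: subtract (32/735)·h_1 from -32/21*x - 913/105*y + 277/21 → -219/35*y + 323/35
  leading term y: no divisor's leading term divides it; move -219/35*y to the remainder.
  leading term 1: no divisor's leading term divides it; move 323/35 to the remainder.
  remainder 8/5*y**2 - 219/35*y + 323/35 ≠ 0; add k_3 = 8/5*y**2 - 219/35*y + 323/35 to the basis.

The other S-polynomials (S(h_1,k_3), S(h_2,k_3)) all reduce to 0 modulo the current basis, so we have a Gröbner basis.
Inter-reduce: drop elements whose leading term is divisible by another's, tail-reduce, and make monic.
Reduced Gröbner basis: {y**2 - 219/56*y + 323/56, x + 8/5*y - 13/5}.

These differ, so the ideals are not equal.
The choice of monomial ordering does not affect the verdict — as long as both bases are computed under the same ordering, their equality decides ideal equality.

No, the ideals differ.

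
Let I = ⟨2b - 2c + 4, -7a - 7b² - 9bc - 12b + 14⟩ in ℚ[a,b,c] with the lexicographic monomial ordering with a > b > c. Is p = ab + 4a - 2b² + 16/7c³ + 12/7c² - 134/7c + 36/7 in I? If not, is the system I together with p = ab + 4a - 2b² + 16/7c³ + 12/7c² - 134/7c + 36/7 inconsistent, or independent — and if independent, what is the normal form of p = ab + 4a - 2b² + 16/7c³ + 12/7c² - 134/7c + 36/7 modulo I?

ab + 4a - 2b² + 16/7c³ + 12/7c² - 134/7c + 36/7 lies in I (it reduces to 0).

First compute the reduced Gröbner basis of I by Buchberger's algorithm.
f_1 = 2b - 2c + 4, LT = b.
f_2 = -7a - 7b² - 9bc - 12b + 14, LT = a.

The S-polynomials (S(f_1,f_2)) all reduce to 0 modulo the current basis, so we have a Gröbner basis.
Inter-reduce: drop elements whose leading term is divisible by another's, tail-reduce, and make monic.
Reduced Gröbner basis: {a + 16/7c² - 34/7c - 10/7, b - c + 2}.
Label its elements g_1 = a + 16/7c² - 34/7c - 10/7, g_2 = b - c + 2.

Reduce p = ab + 4a - 2b² + 16/7c³ + 12/7c² - 134/7c + 36/7 modulo G:
  leading term ab: subtract (b)·g_1 from ab + 4a - 2b² + 16/7c³ + 12/7c² - 134/7c + 36/7 → 4a - 2b² - 16/7bc² + 34/7bc + 10/7b + 16/7c³ + 12/7c² - 134/7c + 36/7
  leading term a: subtract (4)·g_1 from 4a - 2b² - 16/7bc² + 34/7bc + 10/7b + 16/7c³ + 12/7c² - 134/7c + 36/7 → -2b² - 16/7bc² + 34/7bc + 10/7b + 16/7c³ - 52/7c² + 2/7c + 76/7
  leading term b²: subtract (-2b)·g_2 from -2b² - 16/7bc² + 34/7bc + 10/7b + 16/7c³ - 52/7c² + 2/7c + 76/7 → -16/7bc² + 20/7bc + 38/7b + 16/7c³ - 52/7c² + 2/7c + 76/7
  leading term bc²: subtract (-16/7c²)·g_2 from -16/7bc² + 20/7bc + 38/7b + 16/7c³ - 52/7c² + 2/7c + 76/7 → 20/7bc + 38/7b - 20/7c² + 2/7c + 76/7
  leading term bc: subtract (20/7c)·g_2 from 20/7bc + 38/7b - 20/7c² + 2/7c + 76/7 → 38/7b - 38/7c + 76/7
  leading term b: subtract (38/7)·g_2 from 38/7b - 38/7c + 76/7 → 0
  normal form = 0.
Since the normal form is 0, p ∈ I.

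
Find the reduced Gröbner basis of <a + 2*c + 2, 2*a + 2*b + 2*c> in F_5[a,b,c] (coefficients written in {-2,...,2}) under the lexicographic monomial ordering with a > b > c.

G = {a + 2*c + 2, b - c - 2}

f_1 = a + 2*c + 2, LT = a.
f_2 = 2*a + 2*b + 2*c, LT = a.

S(f_1,f_2): lcm = a. S = -b + c + 2.
  leading term b: no divisor's leading term divides it; move -b to the remainder.
  leading term c: no divisor's leading term divides it; move c to the remainder.
  leading term 1: no divisor's leading term divides it; move 2 to the remainder.
  remainder -b + c + 2 ≠ 0; add g_3 = -b + c + 2 to the basis.

The other S-polynomials (S(f_1,g_3), S(f_2,g_3)) all reduce to 0 modulo the current basis, so we have a Gröbner basis.
Inter-reduce: drop elements whose leading term is divisible by another's, tail-reduce, and make monic.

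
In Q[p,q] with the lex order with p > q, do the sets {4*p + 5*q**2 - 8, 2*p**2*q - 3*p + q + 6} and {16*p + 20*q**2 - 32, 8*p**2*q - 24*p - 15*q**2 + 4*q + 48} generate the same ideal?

For a fixed monomial order, each ideal has a unique reduced Gröbner basis; comparing bases decides equality.
Buchberger on the first generating set:
f_1 = 4*p + 5*q**2 - 8, LT = p.
f_2 = 2*p**2*q - 3*p + q + 6, LT = p**2*q.

S(f_1,f_2): lcm = p**2*q. S = 5/4*p*q**3 - 2*p*q + 3/2*p - 1/2*q - 3.
  leading term p*q**3: subtract (5/16*q**3)·f_1 from 5/4*p*q**3 - 2*p*q + 3/2*p - 1/2*q - 3 → -2*p*q + 3/2*p - 25/16*q**5 + 5/2*q**3 - 1/2*q - 3
  leading term p*q: subtract (-1/2*q)·f_1 from -2*p*q + 3/2*p - 25/16*q**5 + 5/2*q**3 - 1/2*q - 3 → 3/2*p - 25/16*q**5 + 5*q**3 - 9/2*q - 3
  leading term p: subtract (3/8)·f_1 from 3/2*p - 25/16*q**5 + 5*q**3 - 9/2*q - 3 → -25/16*q**5 + 5*q**3 - 15/8*q**2 - 9/2*q
  leading term q**5: no divisor's leading term divides it; move -25/16*q**5 to the remainder.
  leading term q**3: no divisor's leading term divides it; move 5*q**3 to the remainder.
  leading term q**2: no divisor's leading term divides it; move -15/8*q**2 to the remainder.
  leading term q: no divisor's leading term divides it; move -9/2*q to the remainder.
  remainder -25/16*q**5 + 5*q**3 - 15/8*q**2 - 9/2*q ≠ 0; add g_3 = -25/16*q**5 + 5*q**3 - 15/8*q**2 - 9/2*q to the basis.

The other S-polynomials (S(f_1,g_3), S(f_2,g_3)) all reduce to 0 modulo the current basis, so we have a Gröbner basis.
Inter-reduce: drop elements whose leading term is divisible by another's, tail-reduce, and make monic.
Reduced Gröbner basis: {p + 5/4*q**2 - 2, q**5 - 16/5*q**3 + 6/5*q**2 + 72/25*q}.

Buchberger on the second generating set:
h_1 = 16*p + 20*q**2 - 32, LT = p.
h_2 = 8*p**2*q - 24*p - 15*q**2 + 4*q + 48, LT = p**2*q.

S(h_1,h_2): lcm = p**2*q. S = 5/4*p*q**3 - 2*p*q + 3*p + 15/8*q**2 - 1/2*q - 6.
  leading term p*q**3: subtract (5/64*q**3)·h_1 from 5/4*p*q**3 - 2*p*q + 3*p + 15/8*q**2 - 1/2*q - 6 → -2*p*q + 3*p - 25/16*q**5 + 5/2*q**3 + 15/8*q**2 - 1/2*q - 6
  leading term p*q: subtract (-1/8*q)·h_1 from -2*p*q + 3*p - 25/16*q**5 + 5/2*q**3 + 15/8*q**2 - 1/2*q - 6 → 3*p - 25/16*q**5 + 5*q**3 + 15/8*q**2 - 9/2*q - 6
  leading term p: subtract (3/16)·h_1 from 3*p - 25/16*q**5 + 5*q**3 + 15/8*q**2 - 9/2*q - 6 → -25/16*q**5 + 5*q**3 - 15/8*q**2 - 9/2*q
  leading term q**5: no divisor's leading term divides it; move -25/16*q**5 to the remainder.
  leading term q**3: no divisor's leading term divides it; move 5*q**3 to the remainder.
  leading term q**2: no divisor's leading term divides it; move -15/8*q**2 to the remainder.
  leading term q: no divisor's leading term divides it; move -9/2*q to the remainder.
  remainder -25/16*q**5 + 5*q**3 - 15/8*q**2 - 9/2*q ≠ 0; add k_3 = -25/16*q**5 + 5*q**3 - 15/8*q**2 - 9/2*q to the basis.

The other S-polynomials (S(h_1,k_3), S(h_2,k_3)) all reduce to 0 modulo the current basis, so we have a Gröbner basis.
Inter-reduce: drop elements whose leading term is divisible by another's, tail-reduce, and make monic.
Reduced Gröbner basis: {p + 5/4*q**2 - 2, q**5 - 16/5*q**3 + 6/5*q**2 + 72/25*q}.

Same reduced basis, so the two generating sets span the same ideal.

Yes, the ideals are equal.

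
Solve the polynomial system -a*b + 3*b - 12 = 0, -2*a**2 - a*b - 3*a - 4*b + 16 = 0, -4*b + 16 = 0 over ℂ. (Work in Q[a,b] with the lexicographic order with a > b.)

Compute a lex Gröbner basis by Buchberger's algorithm.
f_1 = -a*b + 3*b - 12, LT = a*b.
f_2 = -2*a**2 - a*b - 3*a - 4*b + 16, LT = a**2.
f_3 = -4*b + 16, LT = b.

S(f_1,f_2): lcm = a**2*b. S = -1/2*a*b**2 - 9/2*a*b + 12*a - 2*b**2 + 8*b.
  leading term a*b**2: subtract (1/2*b)·f_1 from -1/2*a*b**2 - 9/2*a*b + 12*a - 2*b**2 + 8*b → -9/2*a*b + 12*a - 7/2*b**2 + 14*b
  leading term a*b: subtract (9/2)·f_1 from -9/2*a*b + 12*a - 7/2*b**2 + 14*b → 12*a - 7/2*b**2 + 1/2*b + 54
  leading term a: no divisor's leading term divides it; move 12*a to the remainder.
  leading term b**2: subtract (7/8*b)·f_3 from -7/2*b**2 + 1/2*b + 54 → -27/2*b + 54
  leading term b: subtract (27/8)·f_3 from -27/2*b + 54 → 0
  remainder 12*a ≠ 0; add h_4 = 12*a to the basis.

The other S-polynomials (S(f_1,f_3), S(f_2,f_3), S(f_1,h_4), S(f_2,h_4), S(f_3,h_4)) all reduce to 0 modulo the current basis, so we have a Gröbner basis.
Inter-reduce: drop elements whose leading term is divisible by another's, tail-reduce, and make monic.
Reduced Gröbner basis: {a, b - 4}.

A lex Gröbner basis eliminates variables successively. Here b - 4 depends only on b, with roots {4}; lifting each root through the earlier basis elements recovers the full solutions.
  b = 4: the earlier basis element becomes a = 0, giving a = 0 — point (0, 4).

{(0, 4)}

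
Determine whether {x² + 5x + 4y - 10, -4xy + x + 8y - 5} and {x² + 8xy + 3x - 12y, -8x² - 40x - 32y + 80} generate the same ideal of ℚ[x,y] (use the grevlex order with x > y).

Yes, the ideals are equal.

For a fixed monomial order, each ideal has a unique reduced Gröbner basis; comparing bases decides equality.
Buchberger on the first generating set:
f_1 = x² + 5x + 4y - 10, LT = x².
f_2 = -4xy + x + 8y - 5, LT = xy.

S(f_1,f_2): lcm = x²y. S = ¼x² + 7xy + 4y² - 5/4x - 10y.
  leading term x²: subtract (¼)·f_1 from ¼x² + 7xy + 4y² - 5/4x - 10y → 7xy + 4y² - 5/2x - 11y + 5/2
  leading term xy: subtract (-7/4)·f_2 from 7xy + 4y² - 5/2x - 11y + 5/2 → 4y² - ¾x + 3y - 25/4
  leading term y²: no divisor's leading term divides it; move 4y² to the remainder.
  leading term x: no divisor's leading term divides it; move -¾x to the remainder.
  leading term y: no divisor's leading term divides it; move 3y to the remainder.
  leading term 1: no divisor's leading term divides it; move -25/4 to the remainder.
  remainder 4y² - ¾x + 3y - 25/4 ≠ 0; add g_3 = 4y² - ¾x + 3y - 25/4 to the basis.

S(f_1,g_3): leading monomials are coprime, so the S-polynomial reduces to 0 (Buchberger's first criterion).
S(f_2,g_3): lcm = xy². S = 3/16x² - xy - 2y² + 25/16x + 5/4y.
  leading term x²: subtract (3/16)·f_1 from 3/16x² - xy - 2y² + 25/16x + 5/4y → -xy - 2y² + ⅝x + ½y + 15/8
  leading term xy: subtract (¼)·f_2 from -xy - 2y² + ⅝x + ½y + 15/8 → -2y² + ⅜x - 3/2y + 25/8
  leading term y²: subtract (-½)·g_3 from -2y² + ⅜x - 3/2y + 25/8 → 0
  remainder 0.

Every S-polynomial of the final basis reduces to 0, so we have a Gröbner basis.
Inter-reduce: drop elements whose leading term is divisible by another's, tail-reduce, and make monic.
Reduced Gröbner basis: {x² + 5x + 4y - 10, xy - ¼x - 2y + 5/4, y² - 3/16x + ¾y - 25/16}.

Buchberger on the second generating set:
h_1 = x² + 8xy + 3x - 12y, LT = x².
h_2 = -8x² - 40x - 32y + 80, LT = x².

S(h_1,h_2): lcm = x². S = 8xy - 2x - 16y + 10.
  leading term xy: no divisor's leading term divides it; move 8xy to the remainder.
  leading term x: no divisor's leading term divides it; move -2x to the remainder.
  leading term y: no divisor's leading term divides it; move -16y to the remainder.
  leading term 1: no divisor's leading term divides it; move 10 to the remainder.
  remainder 8xy - 2x - 16y + 10 ≠ 0; add k_3 = 8xy - 2x - 16y + 10 to the basis.

S(h_1,k_3): lcm = x²y. S = 8xy² + ¼x² + 5xy - 12y² - 5/4x.
  leading term xy²: subtract (y)·k_3 from 8xy² + ¼x² + 5xy - 12y² - 5/4x → ¼x² + 7xy + 4y² - 5/4x - 10y
  leading term x²: subtract (¼)·h_1 from ¼x² + 7xy + 4y² - 5/4x - 10y → 5xy + 4y² - 2x - 7y
  leading term xy: subtract (⅝)·k_3 from 5xy + 4y² - 2x - 7y → 4y² - ¾x + 3y - 25/4
  leading term y²: no divisor's leading term divides it; move 4y² to the remainder.
  leading term x: no divisor's leading term divides it; move -¾x to the remainder.
  leading term y: no divisor's leading term divides it; move 3y to the remainder.
  leading term 1: no divisor's leading term divides it; move -25/4 to the remainder.
  remainder 4y² - ¾x + 3y - 25/4 ≠ 0; add k_4 = 4y² - ¾x + 3y - 25/4 to the basis.

S(h_2,k_3): lcm = x²y. S = ¼x² + 7xy + 4y² - 5/4x - 10y.
  leading term x²: subtract (¼)·h_1 from ¼x² + 7xy + 4y² - 5/4x - 10y → 5xy + 4y² - 2x - 7y
  leading term xy: subtract (⅝)·k_3 from 5xy + 4y² - 2x - 7y → 4y² - ¾x + 3y - 25/4
  leading term y²: subtract (1)·k_4 from 4y² - ¾x + 3y - 25/4 → 0
  remainder 0.

S(h_1,k_4): leading monomials are coprime, so the S-polynomial reduces to 0 (Buchberger's first criterion).
S(h_2,k_4): leading monomials are coprime, so the S-polynomial reduces to 0 (Buchberger's first criterion).
S(k_3,k_4): lcm = xy². S = 3/16x² - xy - 2y² + 25/16x + 5/4y.
  leading term x²: subtract (3/16)·h_1 from 3/16x² - xy - 2y² + 25/16x + 5/4y → -5/2xy - 2y² + x + 7/2y
  leading term xy: subtract (-5/16)·k_3 from -5/2xy - 2y² + x + 7/2y → -2y² + ⅜x - 3/2y + 25/8
  leading term y²: subtract (-½)·k_4 from -2y² + ⅜x - 3/2y + 25/8 → 0
  remainder 0.

Every S-polynomial of the final basis reduces to 0, so we have a Gröbner basis.
Inter-reduce: drop elements whose leading term is divisible by another's, tail-reduce, and make monic.
Reduced Gröbner basis: {x² + 5x + 4y - 10, xy - ¼x - 2y + 5/4, y² - 3/16x + ¾y - 25/16}.

Same reduced basis, so the two generating sets span the same ideal.
The same test decides containment: I ⊆ J iff every generator of I reduces to 0 modulo a Gröbner basis of J.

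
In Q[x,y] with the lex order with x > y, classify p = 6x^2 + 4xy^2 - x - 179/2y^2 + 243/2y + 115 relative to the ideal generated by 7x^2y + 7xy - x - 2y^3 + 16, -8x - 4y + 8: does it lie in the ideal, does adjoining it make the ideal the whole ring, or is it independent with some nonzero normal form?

First compute the reduced Gröbner basis of I by Buchberger's algorithm.
f_1 = 7x^2y + 7xy - x - 2y^3 + 16, LT = x^2y.
f_2 = -8x - 4y + 8, LT = x.

S(f_1,f_2): lcm = x^2y. S = -1/2xy^2 + 2xy - 1/7x - 2/7y^3 + 16/7.
  leading term xy^2: subtract (1/16y^2)·f_2 from -1/2xy^2 + 2xy - 1/7x - 2/7y^3 + 16/7 → 2xy - 1/7x - 1/28y^3 - 1/2y^2 + 16/7
  leading term xy: subtract (-1/4y)·f_2 from 2xy - 1/7x - 1/28y^3 - 1/2y^2 + 16/7 → -1/7x - 1/28y^3 - 3/2y^2 + 2y + 16/7
  leading term x: subtract (1/56)·f_2 from -1/7x - 1/28y^3 - 3/2y^2 + 2y + 16/7 → -1/28y^3 - 3/2y^2 + 29/14y + 15/7
  leading term y^3: no divisor's leading term divides it; move -1/28y^3 to the remainder.
  leading term y^2: no divisor's leading term divides it; move -3/2y^2 to the remainder.
  leading term y: no divisor's leading term divides it; move 29/14y to the remainder.
  leading term 1: no divisor's leading term divides it; move 15/7 to the remainder.
  remainder -1/28y^3 - 3/2y^2 + 29/14y + 15/7 ≠ 0; add h_3 = -1/28y^3 - 3/2y^2 + 29/14y + 15/7 to the basis.

The other S-polynomials (S(f_1,h_3), S(f_2,h_3)) all reduce to 0 modulo the current basis, so we have a Gröbner basis.
Inter-reduce: drop elements whose leading term is divisible by another's, tail-reduce, and make monic.
Reduced Gröbner basis: {x + 1/2y - 1, y^3 + 42y^2 - 58y - 60}.
Label its elements g_1 = x + 1/2y - 1, g_2 = y^3 + 42y^2 - 58y - 60.

Reduce p = 6x^2 + 4xy^2 - x - 179/2y^2 + 243/2y + 115 modulo G:
  leading term x^2: subtract (6x)·g_1 from 6x^2 + 4xy^2 - x - 179/2y^2 + 243/2y + 115 → 4xy^2 - 3xy + 5x - 179/2y^2 + 243/2y + 115
  leading term xy^2: subtract (4y^2)·g_1 from 4xy^2 - 3xy + 5x - 179/2y^2 + 243/2y + 115 → -3xy + 5x - 2y^3 - 171/2y^2 + 243/2y + 115
  leading term xy: subtract (-3y)·g_1 from -3xy + 5x - 2y^3 - 171/2y^2 + 243/2y + 115 → 5x - 2y^3 - 84y^2 + 237/2y + 115
  leading term x: subtract (5)·g_1 from 5x - 2y^3 - 84y^2 + 237/2y + 115 → -2y^3 - 84y^2 + 116y + 120
  leading term y^3: subtract (-2)·g_2 from -2y^3 - 84y^2 + 116y + 120 → 0
  normal form = 0.
Since the normal form is 0, p ∈ I.

6x^2 + 4xy^2 - x - 179/2y^2 + 243/2y + 115 lies in I (it reduces to 0).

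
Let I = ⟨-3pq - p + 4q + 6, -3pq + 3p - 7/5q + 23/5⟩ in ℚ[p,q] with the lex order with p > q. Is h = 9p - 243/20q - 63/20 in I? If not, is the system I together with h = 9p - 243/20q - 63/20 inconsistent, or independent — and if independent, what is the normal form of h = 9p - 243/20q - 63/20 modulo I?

9p - 243/20q - 63/20 lies in I (it reduces to 0).

First compute the reduced Gröbner basis of I by Buchberger's algorithm.
f_1 = -3pq - p + 4q + 6, LT = pq.
f_2 = -3pq + 3p - 7/5q + 23/5, LT = pq.

S(f_1,f_2): lcm = pq. S = 4/3p - 9/5q - 7/15.
  reduce S modulo (f_1, f_2):
  remainder 4/3p - 9/5q - 7/15 ≠ 0; add k_3 = 4/3p - 9/5q - 7/15 to the basis.

S(f_1,k_3): lcm = pq. S = ⅓p + 27/20q² - 59/60q - 2.
  reduce S modulo (f_1, f_2, k_3):
  remainder 27/20q² - 8/15q - 113/60 ≠ 0; add k_4 = 27/20q² - 8/15q - 113/60 to the basis.

The other S-polynomials (S(f_2,k_3), S(f_1,k_4), S(f_2,k_4), S(k_3,k_4)) all reduce to 0 modulo the current basis, so we have a Gröbner basis.
Inter-reduce: drop elements whose leading term is divisible by another's, tail-reduce, and make monic.
Reduced Gröbner basis: {p - 27/20q - 7/20, q² - 32/81q - 113/81}.
Label its elements g_1 = p - 27/20q - 7/20, g_2 = q² - 32/81q - 113/81.

Reduce h = 9p - 243/20q - 63/20 modulo G:
  leading term p: subtract (9)·g_1 from 9p - 243/20q - 63/20 → 0
  normal form = 0.
Since the normal form is 0, h ∈ I.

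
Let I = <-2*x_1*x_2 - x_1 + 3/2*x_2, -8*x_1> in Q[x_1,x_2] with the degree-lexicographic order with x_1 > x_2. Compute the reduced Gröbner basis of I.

f_1 = -2*x_1*x_2 - x_1 + 3/2*x_2, LT = x_1*x_2.
f_2 = -8*x_1, LT = x_1.

S(f_1,f_2): lcm = x_1*x_2. S = 1/2*x_1 - 3/4*x_2.
  leading term x_1: subtract (-1/16)·f_2 from 1/2*x_1 - 3/4*x_2 → -3/4*x_2
  leading term x_2: no divisor's leading term divides it; move -3/4*x_2 to the remainder.
  remainder -3/4*x_2 ≠ 0; add g_3 = -3/4*x_2 to the basis.

The other S-polynomials (S(f_1,g_3), S(f_2,g_3)) all reduce to 0 modulo the current basis, so we have a Gröbner basis.
Inter-reduce: drop elements whose leading term is divisible by another's, tail-reduce, and make monic.

G = {x_1, x_2}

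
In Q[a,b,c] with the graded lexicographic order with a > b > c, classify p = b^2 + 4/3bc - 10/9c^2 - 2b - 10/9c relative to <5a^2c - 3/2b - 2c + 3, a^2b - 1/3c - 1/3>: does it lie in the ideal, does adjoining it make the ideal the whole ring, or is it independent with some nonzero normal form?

First compute the reduced Gröbner basis of I by Buchberger's algorithm.
f_1 = 5a^2c - 3/2b - 2c + 3, LT = a^2c.
f_2 = a^2b - 1/3c - 1/3, LT = a^2b.

S(f_1,f_2): lcm = a^2bc. S = -3/10b^2 - 2/5bc + 1/3c^2 + 3/5b + 1/3c.
  leading term b^2: no divisor's leading term divides it; move -3/10b^2 to the remainder.
  leading term bc: no divisor's leading term divides it; move -2/5bc to the remainder.
  leading term c^2: no divisor's leading term divides it; move 1/3c^2 to the remainder.
  leading term b: no divisor's leading term divides it; move 3/5b to the remainder.
  leading term c: no divisor's leading term divides it; move 1/3c to the remainder.
  remainder -3/10b^2 - 2/5bc + 1/3c^2 + 3/5b + 1/3c ≠ 0; add h_3 = -3/10b^2 - 2/5bc + 1/3c^2 + 3/5b + 1/3c to the basis.

S(f_1,h_3): leading monomials are coprime, so the S-polynomial reduces to 0 (Buchberger's first criterion).
S(f_2,h_3): lcm = a^2b^2. S = -4/3a^2bc + 10/9a^2c^2 + 2a^2b + 10/9a^2c - 1/3bc - 1/3b.
  leading term a^2bc: subtract (-4/15b)·f_1 from -4/3a^2bc + 10/9a^2c^2 + 2a^2b + 10/9a^2c - 1/3bc - 1/3b → 10/9a^2c^2 + 2a^2b + 10/9a^2c - 2/5b^2 - 13/15bc + 7/15b
  leading term a^2c^2: subtract (2/9c)·f_1 from 10/9a^2c^2 + 2a^2b + 10/9a^2c - 2/5b^2 - 13/15bc + 7/15b → 2a^2b + 10/9a^2c - 2/5b^2 - 8/15bc + 4/9c^2 + 7/15b - 2/3c
  leading term a^2b: subtract (2)·f_2 from 2a^2b + 10/9a^2c - 2/5b^2 - 8/15bc + 4/9c^2 + 7/15b - 2/3c → 10/9a^2c - 2/5b^2 - 8/15bc + 4/9c^2 + 7/15b + 2/3
  leading term a^2c: subtract (2/9)·f_1 from 10/9a^2c - 2/5b^2 - 8/15bc + 4/9c^2 + 7/15b + 2/3 → -2/5b^2 - 8/15bc + 4/9c^2 + 4/5b + 4/9c
  leading term b^2: subtract (4/3)·h_3 from -2/5b^2 - 8/15bc + 4/9c^2 + 4/5b + 4/9c → 0
  remainder 0.

Every S-polynomial of the final basis reduces to 0, so we have a Gröbner basis.
Inter-reduce: drop elements whose leading term is divisible by another's, tail-reduce, and make monic.
Reduced Gröbner basis: {a^2b - 1/3c - 1/3, a^2c - 3/10b - 2/5c + 3/5, b^2 + 4/3bc - 10/9c^2 - 2b - 10/9c}.
Label its elements g_1 = a^2b - 1/3c - 1/3, g_2 = a^2c - 3/10b - 2/5c + 3/5, g_3 = b^2 + 4/3bc - 10/9c^2 - 2b - 10/9c.

Reduce p = b^2 + 4/3bc - 10/9c^2 - 2b - 10/9c modulo G:
  leading term b^2: subtract (1)·g_3 from b^2 + 4/3bc - 10/9c^2 - 2b - 10/9c → 0
  normal form = 0.
Since the normal form is 0, p ∈ I.

b^2 + 4/3bc - 10/9c^2 - 2b - 10/9c lies in I (it reduces to 0).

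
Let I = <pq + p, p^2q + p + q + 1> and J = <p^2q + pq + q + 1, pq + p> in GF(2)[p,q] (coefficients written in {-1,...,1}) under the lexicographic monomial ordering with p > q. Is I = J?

Yes, the ideals are equal.

For a fixed monomial order, each ideal has a unique reduced Gröbner basis; comparing bases decides equality.
Buchberger on the first generating set:
f_1 = pq + p, LT = pq.
f_2 = p^2q + p + q + 1, LT = p^2q.

S(f_1,f_2): lcm = p^2q. S = p^2 + p + q + 1.
  leading term p^2: no divisor's leading term divides it; move p^2 to the remainder.
  leading term p: no divisor's leading term divides it; move p to the remainder.
  leading term q: no divisor's leading term divides it; move q to the remainder.
  leading term 1: no divisor's leading term divides it; move 1 to the remainder.
  remainder p^2 + p + q + 1 ≠ 0; add g_3 = p^2 + p + q + 1 to the basis.

S(f_1,g_3): lcm = p^2q. S = p^2 + pq + q^2 + q.
  leading term p^2: subtract (1)·g_3 from p^2 + pq + q^2 + q → pq + p + q^2 + 1
  leading term pq: subtract (1)·f_1 from pq + p + q^2 + 1 → q^2 + 1
  leading term q^2: no divisor's leading term divides it; move q^2 to the remainder.
  leading term 1: no divisor's leading term divides it; move 1 to the remainder.
  remainder q^2 + 1 ≠ 0; add g_4 = q^2 + 1 to the basis.

The other S-polynomials (S(f_2,g_3), S(f_1,g_4), S(f_2,g_4), S(g_3,g_4)) all reduce to 0 modulo the current basis, so we have a Gröbner basis.
Inter-reduce: drop elements whose leading term is divisible by another's, tail-reduce, and make monic.
Reduced Gröbner basis: {p^2 + p + q + 1, pq + p, q^2 + 1}.

Buchberger on the second generating set:
h_1 = p^2q + pq + q + 1, LT = p^2q.
h_2 = pq + p, LT = pq.

S(h_1,h_2): lcm = p^2q. S = p^2 + pq + q + 1.
  leading term p^2: no divisor's leading term divides it; move p^2 to the remainder.
  leading term pq: subtract (1)·h_2 from pq + q + 1 → p + q + 1
  leading term p: no divisor's leading term divides it; move p to the remainder.
  leading term q: no divisor's leading term divides it; move q to the remainder.
  leading term 1: no divisor's leading term divides it; move 1 to the remainder.
  remainder p^2 + p + q + 1 ≠ 0; add k_3 = p^2 + p + q + 1 to the basis.

S(h_1,k_3): lcm = p^2q. S = q^2 + 1.
  leading term q^2: no divisor's leading term divides it; move q^2 to the remainder.
  leading term 1: no divisor's leading term divides it; move 1 to the remainder.
  remainder q^2 + 1 ≠ 0; add k_4 = q^2 + 1 to the basis.

The other S-polynomials (S(h_2,k_3), S(h_1,k_4), S(h_2,k_4), S(k_3,k_4)) all reduce to 0 modulo the current basis, so we have a Gröbner basis.
Inter-reduce: drop elements whose leading term is divisible by another's, tail-reduce, and make monic.
Reduced Gröbner basis: {p^2 + p + q + 1, pq + p, q^2 + 1}.

The two bases agree; hence the ideals are identical.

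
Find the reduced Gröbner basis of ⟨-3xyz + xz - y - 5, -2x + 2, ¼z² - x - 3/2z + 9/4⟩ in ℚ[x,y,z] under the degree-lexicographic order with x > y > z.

f_1 = -3xyz + xz - y - 5, LT = xyz.
f_2 = -2x + 2, LT = x.
f_3 = ¼z² - x - 3/2z + 9/4, LT = z².

S(f_1,f_2): lcm = xyz. S = -⅓xz + yz + ⅓y + 5/3.
  reduce S modulo (f_1, f_2, f_3):
  remainder yz + ⅓y - ⅓z + 5/3 ≠ 0; add g_4 = yz + ⅓y - ⅓z + 5/3 to the basis.

S(f_1,f_3): lcm = xyz². S = 4x²y + 6xyz - ⅓xz² - 9xy + ⅓yz + 5/3z.
  reduce S modulo (f_1, f_2, f_3, g_4):
  remainder -64/9y + 16/9z - 80/9 ≠ 0; add g_5 = -64/9y + 16/9z - 80/9 to the basis.

The other S-polynomials (S(f_2,f_3), S(f_1,g_4), S(f_2,g_4), S(f_3,g_4), S(f_1,g_5), S(f_2,g_5), S(f_3,g_5), S(g_4,g_5)) all reduce to 0 modulo the current basis, so we have a Gröbner basis.
Inter-reduce: drop elements whose leading term is divisible by another's, tail-reduce, and make monic.

G = {z² - 6z + 5, x - 1, y - ¼z + 5/4}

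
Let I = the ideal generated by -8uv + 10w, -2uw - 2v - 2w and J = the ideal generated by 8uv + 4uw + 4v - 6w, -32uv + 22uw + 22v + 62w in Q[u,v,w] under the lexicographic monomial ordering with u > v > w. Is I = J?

Yes, the ideals are equal.

Two ideals are equal iff their reduced Gröbner bases coincide (the reduced basis is unique for a fixed ordering).
Buchberger on the first generating set:
f_1 = -8uv + 10w, LT = uv.
f_2 = -2uw - 2v - 2w, LT = uw.

S(f_1,f_2): lcm = uvw. S = -v^{2} - vw - \tfrac{5}{4}w^{2}.
  leading term v^{2}: no divisor's leading term divides it; move -v^{2} to the remainder.
  leading term vw: no divisor's leading term divides it; move -vw to the remainder.
  leading term w^{2}: no divisor's leading term divides it; move -\tfrac{5}{4}w^{2} to the remainder.
  remainder -v^{2} - vw - \tfrac{5}{4}w^{2} ≠ 0; add g_3 = -v^{2} - vw - \tfrac{5}{4}w^{2} to the basis.

The other S-polynomials (S(f_1,g_3), S(f_2,g_3)) all reduce to 0 modulo the current basis, so we have a Gröbner basis.
Inter-reduce: drop elements whose leading term is divisible by another's, tail-reduce, and make monic.
Reduced Gröbner basis: {uv - \tfrac{5}{4}w, uw + v + w, v^{2} + vw + \tfrac{5}{4}w^{2}}.

Buchberger on the second generating set:
h_1 = 8uv + 4uw + 4v - 6w, LT = uv.
h_2 = -32uv + 22uw + 22v + 62w, LT = uv.

S(h_1,h_2): lcm = uv. S = \tfrac{19}{16}uw + \tfrac{19}{16}v + \tfrac{19}{16}w.
  leading term uw: no divisor's leading term divides it; move \tfrac{19}{16}uw to the remainder.
  leading term v: no divisor's leading term divides it; move \tfrac{19}{16}v to the remainder.
  leading term w: no divisor's leading term divides it; move \tfrac{19}{16}w to the remainder.
  remainder \tfrac{19}{16}uw + \tfrac{19}{16}v + \tfrac{19}{16}w ≠ 0; add k_3 = \tfrac{19}{16}uw + \tfrac{19}{16}v + \tfrac{19}{16}w to the basis.

S(h_1,k_3): lcm = uvw. S = \tfrac{1}{2}uw^{2} - v^{2} - \tfrac{1}{2}vw - \tfrac{3}{4}w^{2}.
  leading term uw^{2}: subtract (\tfrac{8}{19}w)·k_3 from \tfrac{1}{2}uw^{2} - v^{2} - \tfrac{1}{2}vw - \tfrac{3}{4}w^{2} → -v^{2} - vw - \tfrac{5}{4}w^{2}
  leading term v^{2}: no divisor's leading term divides it; move -v^{2} to the remainder.
  leading term vw: no divisor's leading term divides it; move -vw to the remainder.
  leading term w^{2}: no divisor's leading term divides it; move -\tfrac{5}{4}w^{2} to the remainder.
  remainder -v^{2} - vw - \tfrac{5}{4}w^{2} ≠ 0; add k_4 = -v^{2} - vw - \tfrac{5}{4}w^{2} to the basis.

The other S-polynomials (S(h_2,k_3), S(h_1,k_4), S(h_2,k_4), S(k_3,k_4)) all reduce to 0 modulo the current basis, so we have a Gröbner basis.
Inter-reduce: drop elements whose leading term is divisible by another's, tail-reduce, and make monic.
Reduced Gröbner basis: {uv - \tfrac{5}{4}w, uw + v + w, v^{2} + vw + \tfrac{5}{4}w^{2}}.

Same reduced basis, so the two generating sets span the same ideal.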